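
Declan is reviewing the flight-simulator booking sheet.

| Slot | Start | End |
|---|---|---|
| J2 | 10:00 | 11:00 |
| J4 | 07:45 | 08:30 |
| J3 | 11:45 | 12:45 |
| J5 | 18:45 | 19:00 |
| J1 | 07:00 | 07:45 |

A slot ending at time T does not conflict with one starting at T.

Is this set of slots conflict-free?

Yes

Sorted by start: J1, J4, J2, J3, J5.
J4 starts exactly when J1 ends (back-to-back, no overlap), so J1 has no further overlaps.
J2 starts after J4 ends, so J4 has no further overlaps.
J3 starts after J2 ends, so J2 has no further overlaps.
J5 starts after J3 ends.
Every pair is clear; the schedule has no overlaps.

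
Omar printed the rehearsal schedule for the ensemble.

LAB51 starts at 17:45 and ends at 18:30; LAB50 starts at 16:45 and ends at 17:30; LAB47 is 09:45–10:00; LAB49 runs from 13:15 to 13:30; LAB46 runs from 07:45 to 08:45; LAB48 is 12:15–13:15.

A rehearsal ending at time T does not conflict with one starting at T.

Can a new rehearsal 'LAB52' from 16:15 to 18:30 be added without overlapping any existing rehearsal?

No — it overlaps LAB50, LAB51

LAB46: ends 08:45 at or before LAB52 starts 16:15 → clear.
LAB47: ends 10:00 at or before LAB52 starts 16:15 → clear.
LAB48: ends 13:15 at or before LAB52 starts 16:15 → clear.
LAB49: ends 13:30 at or before LAB52 starts 16:15 → clear.
LAB50: starts 16:45 before LAB52 ends 18:30, and ends 17:30 after LAB52 starts 16:15 → overlap.
LAB51: starts 17:45 before LAB52 ends 18:30, and ends 18:30 after LAB52 starts 16:15 → overlap.
LAB52 overlaps LAB50, LAB51.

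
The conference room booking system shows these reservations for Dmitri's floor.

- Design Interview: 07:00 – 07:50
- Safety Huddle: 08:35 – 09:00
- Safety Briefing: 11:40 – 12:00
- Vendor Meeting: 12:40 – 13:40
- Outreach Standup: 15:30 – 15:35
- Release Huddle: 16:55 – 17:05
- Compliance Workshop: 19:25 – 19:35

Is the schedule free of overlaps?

Sorted by start: Design Interview, Safety Huddle, Safety Briefing, Vendor Meeting, Outreach Standup, Release Huddle, Compliance Workshop.
Safety Huddle starts after Design Interview ends, so nothing later overlaps Design Interview either.
Safety Briefing starts after Safety Huddle ends, so nothing later overlaps Safety Huddle either.
Vendor Meeting starts after Safety Briefing ends, so nothing later overlaps Safety Briefing either.
Outreach Standup starts after Vendor Meeting ends, so nothing later overlaps Vendor Meeting either.
Release Huddle starts after Outreach Standup ends, so nothing later overlaps Outreach Standup either.
Compliance Workshop starts after Release Huddle ends.
Every pair is clear; the schedule has no overlaps.

Yes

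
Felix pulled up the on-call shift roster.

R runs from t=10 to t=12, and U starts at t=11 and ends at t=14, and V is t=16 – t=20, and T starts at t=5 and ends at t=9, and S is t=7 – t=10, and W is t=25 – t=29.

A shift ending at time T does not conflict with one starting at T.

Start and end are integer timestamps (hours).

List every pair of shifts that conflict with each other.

Check each pair: they overlap iff neither finishes before the other starts.
Sorted by start: T, S, R, U, V, W.
S starts before T ends → T and S overlap.
R starts after T ends; T is clear from here.
R starts exactly when S ends (back-to-back, no overlap); S is clear from here.
U starts before R ends → R and U overlap.
V starts after R ends; R is clear from here.
V starts after U ends; U is clear from here.
W starts after V ends.

R & U, S & T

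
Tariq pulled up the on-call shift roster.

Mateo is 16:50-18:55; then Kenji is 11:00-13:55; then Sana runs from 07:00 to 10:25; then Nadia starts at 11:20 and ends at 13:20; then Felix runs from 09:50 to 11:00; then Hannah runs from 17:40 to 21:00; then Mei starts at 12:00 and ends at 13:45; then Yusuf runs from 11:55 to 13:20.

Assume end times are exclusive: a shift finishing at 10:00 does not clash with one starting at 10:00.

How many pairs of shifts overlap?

8

Sorted by start: Sana, Felix, Kenji, Nadia, Yusuf, Mei, Mateo, Hannah.
Felix starts before Sana ends → Sana and Felix overlap.
Kenji starts after Sana ends; Sana is clear from here.
Kenji starts exactly when Felix ends (back-to-back, no overlap); Felix is clear from here.
Nadia starts before Kenji ends → Kenji and Nadia overlap.
Yusuf starts before Kenji ends → Kenji and Yusuf overlap.
Mei starts before Kenji ends → Kenji and Mei overlap.
Mateo starts after Kenji ends; Kenji is clear from here.
Yusuf starts before Nadia ends → Nadia and Yusuf overlap.
Mei starts before Nadia ends → Nadia and Mei overlap.
Mateo starts after Nadia ends; Nadia is clear from here.
Mei starts before Yusuf ends → Yusuf and Mei overlap.
Mateo starts after Yusuf ends; Yusuf is clear from here.
Mateo starts after Mei ends; Mei is clear from here.
Hannah starts before Mateo ends → Mateo and Hannah overlap.
Overlapping pairs: Felix & Sana, Hannah & Mateo, Kenji & Mei, Kenji & Nadia, Kenji & Yusuf, Mei & Nadia, Mei & Yusuf, Nadia & Yusuf — 8 in total.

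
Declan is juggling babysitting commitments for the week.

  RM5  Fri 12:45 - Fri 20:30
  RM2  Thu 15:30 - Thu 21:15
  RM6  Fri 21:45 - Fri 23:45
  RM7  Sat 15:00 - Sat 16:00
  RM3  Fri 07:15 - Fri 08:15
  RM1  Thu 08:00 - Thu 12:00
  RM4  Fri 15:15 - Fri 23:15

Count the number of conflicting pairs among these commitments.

2

Sorted by start: RM1, RM2, RM3, RM5, RM4, RM6, RM7.
RM2 starts after RM1 ends; RM1 is clear from here.
RM3 starts after RM2 ends; RM2 is clear from here.
RM5 starts after RM3 ends; RM3 is clear from here.
RM4 starts before RM5 ends → RM5 and RM4 overlap.
RM6 starts after RM5 ends; RM5 is clear from here.
RM6 starts before RM4 ends → RM4 and RM6 overlap.
RM7 starts after RM4 ends.
RM7 starts after RM6 ends.
Overlapping pairs: RM4 & RM5, RM4 & RM6 — 2 in total.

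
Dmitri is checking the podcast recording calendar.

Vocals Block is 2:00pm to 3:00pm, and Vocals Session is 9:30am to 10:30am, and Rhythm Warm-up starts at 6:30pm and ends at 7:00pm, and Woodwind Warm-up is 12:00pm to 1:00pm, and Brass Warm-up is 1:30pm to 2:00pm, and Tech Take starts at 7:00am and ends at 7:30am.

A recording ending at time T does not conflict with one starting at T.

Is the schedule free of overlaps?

Sorted by start: Tech Take, Vocals Session, Woodwind Warm-up, Brass Warm-up, Vocals Block, Rhythm Warm-up.
Vocals Session starts after Tech Take ends; Tech Take is clear from here.
Woodwind Warm-up starts after Vocals Session ends; Vocals Session is clear from here.
Brass Warm-up starts after Woodwind Warm-up ends; Woodwind Warm-up is clear from here.
Vocals Block starts exactly when Brass Warm-up ends (back-to-back, no overlap); Brass Warm-up is clear from here.
Rhythm Warm-up starts after Vocals Block ends.
Every pair is clear; the schedule has no overlaps.

Yes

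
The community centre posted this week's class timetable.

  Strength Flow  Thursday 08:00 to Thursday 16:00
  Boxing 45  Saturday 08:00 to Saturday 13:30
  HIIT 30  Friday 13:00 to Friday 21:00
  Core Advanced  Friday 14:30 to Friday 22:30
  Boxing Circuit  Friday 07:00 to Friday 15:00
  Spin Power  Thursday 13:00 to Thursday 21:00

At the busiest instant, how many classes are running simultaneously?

Walk through starts and ends in time order (an end at T is processed before a start at T):
Thursday 08:00 start Strength Flow → 1
Thursday 13:00 start Spin Power → 2
Thursday 16:00 end Strength Flow → 1
Thursday 21:00 end Spin Power → 0
Friday 07:00 start Boxing Circuit → 1
Friday 13:00 start HIIT 30 → 2
Friday 14:30 start Core Advanced → 3
Friday 15:00 end Boxing Circuit → 2
Friday 21:00 end HIIT 30 → 1
Friday 22:30 end Core Advanced → 0
Saturday 08:00 start Boxing 45 → 1
Saturday 13:30 end Boxing 45 → 0
Peak is 3, at Friday 14:30 (Boxing Circuit, Core Advanced, HIIT 30).

3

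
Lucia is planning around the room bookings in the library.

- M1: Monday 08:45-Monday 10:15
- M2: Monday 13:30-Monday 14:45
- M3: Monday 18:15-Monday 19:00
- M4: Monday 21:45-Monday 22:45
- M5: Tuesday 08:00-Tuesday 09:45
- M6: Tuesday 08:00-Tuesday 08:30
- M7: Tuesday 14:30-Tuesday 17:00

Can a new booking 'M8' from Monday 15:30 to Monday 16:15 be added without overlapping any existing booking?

M1: ends Monday 10:15 at or before M8 starts Monday 15:30 → clear.
M2: ends Monday 14:45 at or before M8 starts Monday 15:30 → clear.
M3: starts Monday 18:15 at or after M8 ends Monday 16:15 → clear.
M4: starts Monday 21:45 at or after M8 ends Monday 16:15 → clear.
M5: starts Tuesday 08:00 at or after M8 ends Monday 16:15 → clear.
M6: starts Tuesday 08:00 at or after M8 ends Monday 16:15 → clear.
M7: starts Tuesday 14:30 at or after M8 ends Monday 16:15 → clear.

Yes — the slot is free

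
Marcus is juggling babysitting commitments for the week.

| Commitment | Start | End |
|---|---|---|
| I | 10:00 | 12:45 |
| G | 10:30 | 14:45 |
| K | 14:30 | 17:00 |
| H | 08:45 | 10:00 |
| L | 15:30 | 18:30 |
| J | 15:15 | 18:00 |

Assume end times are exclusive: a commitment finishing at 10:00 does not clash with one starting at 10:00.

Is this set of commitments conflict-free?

Check each pair: they overlap iff neither finishes before the other starts.
Sorted by start: H, I, G, K, J, L.
I starts exactly when H ends (back-to-back, no overlap), so nothing later overlaps H either.
G starts before I ends → I and G overlap.
That's a conflict, so the schedule is not conflict-free.

No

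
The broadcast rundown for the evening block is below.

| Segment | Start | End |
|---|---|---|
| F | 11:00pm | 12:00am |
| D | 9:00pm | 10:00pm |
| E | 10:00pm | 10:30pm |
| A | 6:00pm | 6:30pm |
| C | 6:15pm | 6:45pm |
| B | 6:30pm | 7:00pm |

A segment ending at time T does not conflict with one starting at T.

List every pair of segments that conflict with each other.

A & C, B & C

Two intervals overlap when each starts before the other ends.
Sorted by start: A, C, B, D, E, F.
C starts before A ends → A and C overlap.
B starts exactly when A ends (back-to-back, no overlap), so nothing later overlaps A either.
B starts before C ends → C and B overlap.
D starts after C ends, so nothing later overlaps C either.
D starts after B ends, so nothing later overlaps B either.
E starts exactly when D ends (back-to-back, no overlap), so nothing later overlaps D either.
F starts after E ends.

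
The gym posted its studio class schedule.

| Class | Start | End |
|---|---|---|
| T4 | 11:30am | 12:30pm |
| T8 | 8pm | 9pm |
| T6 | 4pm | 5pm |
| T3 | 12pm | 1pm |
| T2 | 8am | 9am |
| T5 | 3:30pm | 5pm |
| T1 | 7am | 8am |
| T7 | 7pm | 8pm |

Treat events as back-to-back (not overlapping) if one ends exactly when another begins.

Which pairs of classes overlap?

Sorted by start: T1, T2, T4, T3, T5, T6, T7, T8.
T2 starts exactly when T1 ends (back-to-back, no overlap), so T1 has no further overlaps.
T4 starts after T2 ends, so T2 has no further overlaps.
T3 starts before T4 ends → T4 and T3 overlap.
T5 starts after T4 ends, so T4 has no further overlaps.
T5 starts after T3 ends, so T3 has no further overlaps.
T6 starts before T5 ends → T5 and T6 overlap.
T7 starts after T5 ends, so T5 has no further overlaps.
T7 starts after T6 ends, so T6 has no further overlaps.
T8 starts exactly when T7 ends (back-to-back, no overlap).

T3 & T4, T5 & T6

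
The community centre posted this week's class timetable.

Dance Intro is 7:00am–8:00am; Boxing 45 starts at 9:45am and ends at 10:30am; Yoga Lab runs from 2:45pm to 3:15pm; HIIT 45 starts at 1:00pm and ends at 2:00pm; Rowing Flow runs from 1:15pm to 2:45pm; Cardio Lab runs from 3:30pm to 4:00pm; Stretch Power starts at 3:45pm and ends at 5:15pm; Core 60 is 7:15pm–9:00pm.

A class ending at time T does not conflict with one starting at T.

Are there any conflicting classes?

Yes

Sorted by start: Dance Intro, Boxing 45, HIIT 45, Rowing Flow, Yoga Lab, Cardio Lab, Stretch Power, Core 60.
Boxing 45 starts after Dance Intro ends — done with Dance Intro.
HIIT 45 starts after Boxing 45 ends — done with Boxing 45.
Rowing Flow starts before HIIT 45 ends → HIIT 45 and Rowing Flow overlap.
That's a conflict, so the schedule is not conflict-free.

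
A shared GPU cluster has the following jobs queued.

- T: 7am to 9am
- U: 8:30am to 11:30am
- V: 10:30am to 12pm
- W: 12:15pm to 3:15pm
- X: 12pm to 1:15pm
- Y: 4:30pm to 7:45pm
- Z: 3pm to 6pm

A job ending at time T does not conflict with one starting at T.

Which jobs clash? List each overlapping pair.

T & U, U & V, W & X, W & Z, Y & Z

Sorted by start: T, U, V, X, W, Z, Y.
U starts before T ends → T and U overlap.
V starts after T ends, so T has no further overlaps.
V starts before U ends → U and V overlap.
X starts after U ends, so U has no further overlaps.
X starts exactly when V ends (back-to-back, no overlap), so V has no further overlaps.
W starts before X ends → X and W overlap.
Z starts after X ends, so X has no further overlaps.
Z starts before W ends → W and Z overlap.
Y starts after W ends.
Y starts before Z ends → Z and Y overlap.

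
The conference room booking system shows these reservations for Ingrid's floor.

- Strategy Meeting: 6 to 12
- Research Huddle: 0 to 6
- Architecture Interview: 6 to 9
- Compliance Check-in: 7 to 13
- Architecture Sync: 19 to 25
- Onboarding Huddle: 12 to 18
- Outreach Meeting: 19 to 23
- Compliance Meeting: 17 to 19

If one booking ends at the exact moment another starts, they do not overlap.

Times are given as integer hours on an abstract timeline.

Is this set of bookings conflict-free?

No

Sorted by start: Research Huddle, Strategy Meeting, Architecture Interview, Compliance Check-in, Onboarding Huddle, Compliance Meeting, Architecture Sync, Outreach Meeting.
Strategy Meeting starts exactly when Research Huddle ends (back-to-back, no overlap), so nothing later overlaps Research Huddle either.
Architecture Interview starts before Strategy Meeting ends → Strategy Meeting and Architecture Interview overlap.
That's a conflict, so the schedule is not conflict-free.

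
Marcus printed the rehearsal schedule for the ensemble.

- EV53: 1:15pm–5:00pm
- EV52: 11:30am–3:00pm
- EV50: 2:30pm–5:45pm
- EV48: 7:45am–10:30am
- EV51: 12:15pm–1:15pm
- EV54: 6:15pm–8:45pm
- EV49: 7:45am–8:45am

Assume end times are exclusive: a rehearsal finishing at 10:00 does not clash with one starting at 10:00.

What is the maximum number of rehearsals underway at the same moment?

Sort all start/end points and keep a running count:
7:45am start EV48 → 1
7:45am start EV49 → 2
8:45am end EV49 → 1
10:30am end EV48 → 0
11:30am start EV52 → 1
12:15pm start EV51 → 2
1:15pm end EV51 → 1
1:15pm start EV53 → 2
2:30pm start EV50 → 3
3:00pm end EV52 → 2
5:00pm end EV53 → 1
5:45pm end EV50 → 0
6:15pm start EV54 → 1
8:45pm end EV54 → 0
Peak is 3, at 2:30pm (EV50, EV52, EV53).

3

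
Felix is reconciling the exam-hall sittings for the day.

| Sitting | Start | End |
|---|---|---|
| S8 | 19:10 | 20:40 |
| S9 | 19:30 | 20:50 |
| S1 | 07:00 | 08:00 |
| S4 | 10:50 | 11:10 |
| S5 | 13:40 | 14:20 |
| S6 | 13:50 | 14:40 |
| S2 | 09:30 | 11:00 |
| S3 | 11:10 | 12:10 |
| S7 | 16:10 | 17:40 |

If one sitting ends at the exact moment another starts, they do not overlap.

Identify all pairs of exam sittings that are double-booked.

Sorted by start: S1, S2, S4, S3, S5, S6, S7, S8, S9.
S2 starts after S1 ends; S1 is clear from here.
S4 starts before S2 ends → S2 and S4 overlap.
S3 starts after S2 ends; S2 is clear from here.
S3 starts exactly when S4 ends (back-to-back, no overlap); S4 is clear from here.
S5 starts after S3 ends; S3 is clear from here.
S6 starts before S5 ends → S5 and S6 overlap.
S7 starts after S5 ends; S5 is clear from here.
S7 starts after S6 ends; S6 is clear from here.
S8 starts after S7 ends; S7 is clear from here.
S9 starts before S8 ends → S8 and S9 overlap.

S2 & S4, S5 & S6, S8 & S9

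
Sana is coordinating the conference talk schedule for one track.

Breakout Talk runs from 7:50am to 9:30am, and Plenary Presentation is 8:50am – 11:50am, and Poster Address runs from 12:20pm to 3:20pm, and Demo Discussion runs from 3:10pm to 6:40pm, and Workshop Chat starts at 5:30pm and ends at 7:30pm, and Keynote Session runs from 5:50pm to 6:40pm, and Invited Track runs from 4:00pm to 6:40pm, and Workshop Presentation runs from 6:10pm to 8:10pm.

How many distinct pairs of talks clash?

Two intervals overlap when each starts before the other ends.
Sorted by start: Breakout Talk, Plenary Presentation, Poster Address, Demo Discussion, Invited Track, Workshop Chat, Keynote Session, Workshop Presentation.
Plenary Presentation starts before Breakout Talk ends → Breakout Talk and Plenary Presentation overlap.
Poster Address starts after Breakout Talk ends, so nothing later overlaps Breakout Talk either.
Poster Address starts after Plenary Presentation ends, so nothing later overlaps Plenary Presentation either.
Demo Discussion starts before Poster Address ends → Poster Address and Demo Discussion overlap.
Invited Track starts after Poster Address ends, so nothing later overlaps Poster Address either.
Invited Track starts before Demo Discussion ends → Demo Discussion and Invited Track overlap.
Workshop Chat starts before Demo Discussion ends → Demo Discussion and Workshop Chat overlap.
Keynote Session starts before Demo Discussion ends → Demo Discussion and Keynote Session overlap.
Workshop Presentation starts before Demo Discussion ends → Demo Discussion and Workshop Presentation overlap.
Workshop Chat starts before Invited Track ends → Invited Track and Workshop Chat overlap.
Keynote Session starts before Invited Track ends → Invited Track and Keynote Session overlap.
Workshop Presentation starts before Invited Track ends → Invited Track and Workshop Presentation overlap.
Keynote Session starts before Workshop Chat ends → Workshop Chat and Keynote Session overlap.
Workshop Presentation starts before Workshop Chat ends → Workshop Chat and Workshop Presentation overlap.
Workshop Presentation starts before Keynote Session ends → Keynote Session and Workshop Presentation overlap.
Overlapping pairs: Breakout Talk & Plenary Presentation, Demo Discussion & Invited Track, Demo Discussion & Keynote Session, Demo Discussion & Poster Address, Demo Discussion & Workshop Chat, Demo Discussion & Workshop Presentation, Invited Track & Keynote Session, Invited Track & Workshop Chat, Invited Track & Workshop Presentation, Keynote Session & Workshop Chat, Keynote Session & Workshop Presentation, Workshop Chat & Workshop Presentation — 12 in total.

12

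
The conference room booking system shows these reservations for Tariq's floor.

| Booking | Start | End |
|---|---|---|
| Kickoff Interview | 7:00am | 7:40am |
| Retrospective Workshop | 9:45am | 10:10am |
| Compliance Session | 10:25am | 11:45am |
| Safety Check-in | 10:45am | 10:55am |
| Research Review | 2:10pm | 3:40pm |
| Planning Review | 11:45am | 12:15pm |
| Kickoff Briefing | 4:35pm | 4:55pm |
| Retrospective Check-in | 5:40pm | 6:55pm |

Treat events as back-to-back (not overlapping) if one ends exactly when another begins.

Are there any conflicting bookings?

Yes

Sorted by start: Kickoff Interview, Retrospective Workshop, Compliance Session, Safety Check-in, Planning Review, Research Review, Kickoff Briefing, Retrospective Check-in.
Retrospective Workshop starts after Kickoff Interview ends, so nothing later overlaps Kickoff Interview either.
Compliance Session starts after Retrospective Workshop ends, so nothing later overlaps Retrospective Workshop either.
Safety Check-in starts before Compliance Session ends → Compliance Session and Safety Check-in overlap.
That's a conflict, so the schedule is not conflict-free.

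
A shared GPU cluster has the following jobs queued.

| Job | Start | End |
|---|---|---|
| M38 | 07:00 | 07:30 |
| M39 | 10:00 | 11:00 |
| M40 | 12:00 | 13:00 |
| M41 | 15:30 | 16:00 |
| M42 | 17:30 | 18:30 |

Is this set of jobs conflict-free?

Sorted by start: M38, M39, M40, M41, M42.
M39 starts after M38 ends; M38 is clear from here.
M40 starts after M39 ends; M39 is clear from here.
M41 starts after M40 ends; M40 is clear from here.
M42 starts after M41 ends.
Every pair is clear; the schedule has no overlaps.

Yes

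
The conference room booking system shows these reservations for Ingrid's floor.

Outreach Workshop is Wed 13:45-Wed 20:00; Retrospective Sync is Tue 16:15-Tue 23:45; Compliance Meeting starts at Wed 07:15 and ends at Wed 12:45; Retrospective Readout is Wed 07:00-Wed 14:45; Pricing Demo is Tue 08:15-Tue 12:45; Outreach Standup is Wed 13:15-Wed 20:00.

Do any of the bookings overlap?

Yes

Sorted by start: Pricing Demo, Retrospective Sync, Retrospective Readout, Compliance Meeting, Outreach Standup, Outreach Workshop.
Retrospective Sync starts after Pricing Demo ends; Pricing Demo is clear from here.
Retrospective Readout starts after Retrospective Sync ends; Retrospective Sync is clear from here.
Compliance Meeting starts before Retrospective Readout ends → Retrospective Readout and Compliance Meeting overlap.
That's a conflict, so the schedule is not conflict-free.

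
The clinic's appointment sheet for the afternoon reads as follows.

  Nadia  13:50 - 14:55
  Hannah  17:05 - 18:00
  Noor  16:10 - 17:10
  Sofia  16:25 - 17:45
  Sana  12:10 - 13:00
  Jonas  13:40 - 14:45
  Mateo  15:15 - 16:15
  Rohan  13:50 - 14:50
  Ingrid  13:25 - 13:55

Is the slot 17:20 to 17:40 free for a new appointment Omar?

No — it overlaps Hannah, Sofia

Sana: ends 13:00 at or before Omar starts 17:20 → clear.
Ingrid: ends 13:55 at or before Omar starts 17:20 → clear.
Jonas: ends 14:45 at or before Omar starts 17:20 → clear.
Nadia: ends 14:55 at or before Omar starts 17:20 → clear.
Rohan: ends 14:50 at or before Omar starts 17:20 → clear.
Mateo: ends 16:15 at or before Omar starts 17:20 → clear.
Noor: ends 17:10 at or before Omar starts 17:20 → clear.
Sofia: starts 16:25 before Omar ends 17:40, and ends 17:45 after Omar starts 17:20 → overlap.
Hannah: starts 17:05 before Omar ends 17:40, and ends 18:00 after Omar starts 17:20 → overlap.
Omar overlaps Sofia, Hannah.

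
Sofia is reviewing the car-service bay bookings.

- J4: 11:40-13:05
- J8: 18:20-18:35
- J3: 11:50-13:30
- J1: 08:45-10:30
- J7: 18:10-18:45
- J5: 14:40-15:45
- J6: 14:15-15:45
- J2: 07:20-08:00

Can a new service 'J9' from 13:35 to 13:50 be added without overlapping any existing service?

J2: ends 08:00 at or before J9 starts 13:35 → clear.
J1: ends 10:30 at or before J9 starts 13:35 → clear.
J4: ends 13:05 at or before J9 starts 13:35 → clear.
J3: ends 13:30 at or before J9 starts 13:35 → clear.
J6: starts 14:15 at or after J9 ends 13:50 → clear.
J5: starts 14:40 at or after J9 ends 13:50 → clear.
J7: starts 18:10 at or after J9 ends 13:50 → clear.
J8: starts 18:20 at or after J9 ends 13:50 → clear.

Yes — the slot is free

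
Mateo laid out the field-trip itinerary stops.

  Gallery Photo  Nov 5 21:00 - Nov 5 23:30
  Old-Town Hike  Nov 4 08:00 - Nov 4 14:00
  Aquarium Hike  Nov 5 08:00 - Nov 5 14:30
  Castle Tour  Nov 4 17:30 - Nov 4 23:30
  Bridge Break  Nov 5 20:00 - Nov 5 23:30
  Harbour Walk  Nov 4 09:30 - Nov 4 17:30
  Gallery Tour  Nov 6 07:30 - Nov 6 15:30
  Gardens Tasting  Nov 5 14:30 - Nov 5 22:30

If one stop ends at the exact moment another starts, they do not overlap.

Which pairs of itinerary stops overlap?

Bridge Break & Gallery Photo, Bridge Break & Gardens Tasting, Gallery Photo & Gardens Tasting, Harbour Walk & Old-Town Hike

Sorted by start: Old-Town Hike, Harbour Walk, Castle Tour, Aquarium Hike, Gardens Tasting, Bridge Break, Gallery Photo, Gallery Tour.
Harbour Walk starts before Old-Town Hike ends → Old-Town Hike and Harbour Walk overlap.
Castle Tour starts after Old-Town Hike ends, so nothing later overlaps Old-Town Hike either.
Castle Tour starts exactly when Harbour Walk ends (back-to-back, no overlap), so nothing later overlaps Harbour Walk either.
Aquarium Hike starts after Castle Tour ends, so nothing later overlaps Castle Tour either.
Gardens Tasting starts exactly when Aquarium Hike ends (back-to-back, no overlap), so nothing later overlaps Aquarium Hike either.
Bridge Break starts before Gardens Tasting ends → Gardens Tasting and Bridge Break overlap.
Gallery Photo starts before Gardens Tasting ends → Gardens Tasting and Gallery Photo overlap.
Gallery Tour starts after Gardens Tasting ends.
Gallery Photo starts before Bridge Break ends → Bridge Break and Gallery Photo overlap.
Gallery Tour starts after Bridge Break ends.
Gallery Tour starts after Gallery Photo ends.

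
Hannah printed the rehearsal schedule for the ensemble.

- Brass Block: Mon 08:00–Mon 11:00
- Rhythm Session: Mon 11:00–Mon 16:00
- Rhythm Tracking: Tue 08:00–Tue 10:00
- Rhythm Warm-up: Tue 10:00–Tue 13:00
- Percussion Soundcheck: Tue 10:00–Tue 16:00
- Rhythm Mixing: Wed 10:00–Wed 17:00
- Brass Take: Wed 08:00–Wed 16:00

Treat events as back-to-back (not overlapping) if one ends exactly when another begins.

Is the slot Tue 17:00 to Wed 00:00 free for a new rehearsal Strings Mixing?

Brass Block: ends Mon 11:00 at or before Strings Mixing starts Tue 17:00 → clear.
Rhythm Session: ends Mon 16:00 at or before Strings Mixing starts Tue 17:00 → clear.
Rhythm Tracking: ends Tue 10:00 at or before Strings Mixing starts Tue 17:00 → clear.
Rhythm Warm-up: ends Tue 13:00 at or before Strings Mixing starts Tue 17:00 → clear.
Percussion Soundcheck: ends Tue 16:00 at or before Strings Mixing starts Tue 17:00 → clear.
Brass Take: starts Wed 08:00 at or after Strings Mixing ends Wed 00:00 → clear.
Rhythm Mixing: starts Wed 10:00 at or after Strings Mixing ends Wed 00:00 → clear.

Yes — the slot is free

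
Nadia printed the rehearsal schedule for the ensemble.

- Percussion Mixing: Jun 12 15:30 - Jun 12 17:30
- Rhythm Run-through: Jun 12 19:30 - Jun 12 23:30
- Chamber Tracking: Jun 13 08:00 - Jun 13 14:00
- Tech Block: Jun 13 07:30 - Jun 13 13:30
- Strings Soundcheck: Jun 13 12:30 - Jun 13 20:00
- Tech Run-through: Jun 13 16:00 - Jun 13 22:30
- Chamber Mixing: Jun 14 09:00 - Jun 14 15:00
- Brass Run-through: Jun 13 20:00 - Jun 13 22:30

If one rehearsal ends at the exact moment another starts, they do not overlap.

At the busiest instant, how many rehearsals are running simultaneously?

Sweep the timeline, counting +1 at each start and −1 at each end (ends before starts at a tie):
Jun 12 15:30 start Percussion Mixing → 1
Jun 12 17:30 end Percussion Mixing → 0
Jun 12 19:30 start Rhythm Run-through → 1
Jun 12 23:30 end Rhythm Run-through → 0
Jun 13 07:30 start Tech Block → 1
Jun 13 08:00 start Chamber Tracking → 2
Jun 13 12:30 start Strings Soundcheck → 3
Jun 13 13:30 end Tech Block → 2
Jun 13 14:00 end Chamber Tracking → 1
Jun 13 16:00 start Tech Run-through → 2
Jun 13 20:00 end Strings Soundcheck → 1
Jun 13 20:00 start Brass Run-through → 2
Jun 13 22:30 end Brass Run-through → 1
Jun 13 22:30 end Tech Run-through → 0
Jun 14 09:00 start Chamber Mixing → 1
Jun 14 15:00 end Chamber Mixing → 0
Peak is 3, at Jun 13 12:30 (Chamber Tracking, Strings Soundcheck, Tech Block).

3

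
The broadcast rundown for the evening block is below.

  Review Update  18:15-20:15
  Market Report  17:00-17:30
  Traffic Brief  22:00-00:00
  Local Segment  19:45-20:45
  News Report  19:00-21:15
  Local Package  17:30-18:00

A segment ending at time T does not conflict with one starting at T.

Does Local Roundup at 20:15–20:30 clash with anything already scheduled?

Market Report: ends 17:30 at or before Local Roundup starts 20:15 → clear.
Local Package: ends 18:00 at or before Local Roundup starts 20:15 → clear.
Review Update: ends 20:15 at or before Local Roundup starts 20:15 → clear.
News Report: starts 19:00 before Local Roundup ends 20:30, and ends 21:15 after Local Roundup starts 20:15 → overlap.
Local Segment: starts 19:45 before Local Roundup ends 20:30, and ends 20:45 after Local Roundup starts 20:15 → overlap.
Traffic Brief: starts 22:00 at or after Local Roundup ends 20:30 → clear.
Local Roundup overlaps News Report, Local Segment.

Yes — it overlaps Local Segment, News Report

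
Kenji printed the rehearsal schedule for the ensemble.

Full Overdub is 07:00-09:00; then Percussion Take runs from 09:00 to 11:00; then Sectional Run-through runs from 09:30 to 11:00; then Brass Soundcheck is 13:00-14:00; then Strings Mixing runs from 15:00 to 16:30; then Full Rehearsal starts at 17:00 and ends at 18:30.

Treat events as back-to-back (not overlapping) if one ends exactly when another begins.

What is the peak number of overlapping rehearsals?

Sort all start/end points and keep a running count:
07:00 start Full Overdub → 1
09:00 end Full Overdub → 0
09:00 start Percussion Take → 1
09:30 start Sectional Run-through → 2
11:00 end Percussion Take → 1
11:00 end Sectional Run-through → 0
13:00 start Brass Soundcheck → 1
14:00 end Brass Soundcheck → 0
15:00 start Strings Mixing → 1
16:30 end Strings Mixing → 0
17:00 start Full Rehearsal → 1
18:30 end Full Rehearsal → 0
Peak is 2, at 09:30 (Percussion Take, Sectional Run-through).

2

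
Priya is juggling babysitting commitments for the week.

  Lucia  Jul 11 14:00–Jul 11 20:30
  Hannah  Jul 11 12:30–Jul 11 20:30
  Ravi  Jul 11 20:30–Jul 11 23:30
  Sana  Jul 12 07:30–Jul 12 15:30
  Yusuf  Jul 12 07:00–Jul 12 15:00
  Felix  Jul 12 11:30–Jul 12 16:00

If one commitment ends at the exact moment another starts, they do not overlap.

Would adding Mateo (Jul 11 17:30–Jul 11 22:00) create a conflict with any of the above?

Hannah: starts Jul 11 12:30 before Mateo ends Jul 11 22:00, and ends Jul 11 20:30 after Mateo starts Jul 11 17:30 → overlap.
Lucia: starts Jul 11 14:00 before Mateo ends Jul 11 22:00, and ends Jul 11 20:30 after Mateo starts Jul 11 17:30 → overlap.
Ravi: starts Jul 11 20:30 before Mateo ends Jul 11 22:00, and ends Jul 11 23:30 after Mateo starts Jul 11 17:30 → overlap.
Yusuf: starts Jul 12 07:00 at or after Mateo ends Jul 11 22:00 → clear.
Sana: starts Jul 12 07:30 at or after Mateo ends Jul 11 22:00 → clear.
Felix: starts Jul 12 11:30 at or after Mateo ends Jul 11 22:00 → clear.
Mateo overlaps Lucia, Hannah, Ravi.

Yes — it overlaps Hannah, Lucia, Ravi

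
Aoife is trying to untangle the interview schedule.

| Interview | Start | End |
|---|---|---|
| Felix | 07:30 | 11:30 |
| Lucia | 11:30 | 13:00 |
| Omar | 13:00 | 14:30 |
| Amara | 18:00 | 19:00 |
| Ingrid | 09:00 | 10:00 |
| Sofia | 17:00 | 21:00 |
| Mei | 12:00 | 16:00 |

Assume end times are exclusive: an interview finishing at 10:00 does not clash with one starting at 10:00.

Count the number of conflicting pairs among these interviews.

Sorted by start: Felix, Ingrid, Lucia, Mei, Omar, Sofia, Amara.
Ingrid starts before Felix ends → Felix and Ingrid overlap.
Lucia starts exactly when Felix ends (back-to-back, no overlap), so nothing later overlaps Felix either.
Lucia starts after Ingrid ends, so nothing later overlaps Ingrid either.
Mei starts before Lucia ends → Lucia and Mei overlap.
Omar starts exactly when Lucia ends (back-to-back, no overlap), so nothing later overlaps Lucia either.
Omar starts before Mei ends → Mei and Omar overlap.
Sofia starts after Mei ends, so nothing later overlaps Mei either.
Sofia starts after Omar ends, so nothing later overlaps Omar either.
Amara starts before Sofia ends → Sofia and Amara overlap.
Overlapping pairs: Amara & Sofia, Felix & Ingrid, Lucia & Mei, Mei & Omar — 4 in total.

4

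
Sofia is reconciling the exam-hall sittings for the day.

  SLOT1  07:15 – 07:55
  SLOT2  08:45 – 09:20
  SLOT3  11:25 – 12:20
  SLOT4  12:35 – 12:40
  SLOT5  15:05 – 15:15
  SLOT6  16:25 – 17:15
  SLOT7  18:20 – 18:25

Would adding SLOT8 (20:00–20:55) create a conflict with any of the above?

SLOT1: ends 07:55 at or before SLOT8 starts 20:00 → clear.
SLOT2: ends 09:20 at or before SLOT8 starts 20:00 → clear.
SLOT3: ends 12:20 at or before SLOT8 starts 20:00 → clear.
SLOT4: ends 12:40 at or before SLOT8 starts 20:00 → clear.
SLOT5: ends 15:15 at or before SLOT8 starts 20:00 → clear.
SLOT6: ends 17:15 at or before SLOT8 starts 20:00 → clear.
SLOT7: ends 18:25 at or before SLOT8 starts 20:00 → clear.

No — it doesn't clash with anything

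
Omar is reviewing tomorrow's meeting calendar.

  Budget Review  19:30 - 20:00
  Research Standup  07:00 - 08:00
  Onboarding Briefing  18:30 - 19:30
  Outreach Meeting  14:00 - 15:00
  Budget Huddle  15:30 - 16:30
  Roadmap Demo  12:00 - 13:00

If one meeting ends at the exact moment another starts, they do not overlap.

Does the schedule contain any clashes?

No

Sorted by start: Research Standup, Roadmap Demo, Outreach Meeting, Budget Huddle, Onboarding Briefing, Budget Review.
Roadmap Demo starts after Research Standup ends — done with Research Standup.
Outreach Meeting starts after Roadmap Demo ends — done with Roadmap Demo.
Budget Huddle starts after Outreach Meeting ends — done with Outreach Meeting.
Onboarding Briefing starts after Budget Huddle ends — done with Budget Huddle.
Budget Review starts exactly when Onboarding Briefing ends (back-to-back, no overlap).
Every pair is clear; the schedule has no overlaps.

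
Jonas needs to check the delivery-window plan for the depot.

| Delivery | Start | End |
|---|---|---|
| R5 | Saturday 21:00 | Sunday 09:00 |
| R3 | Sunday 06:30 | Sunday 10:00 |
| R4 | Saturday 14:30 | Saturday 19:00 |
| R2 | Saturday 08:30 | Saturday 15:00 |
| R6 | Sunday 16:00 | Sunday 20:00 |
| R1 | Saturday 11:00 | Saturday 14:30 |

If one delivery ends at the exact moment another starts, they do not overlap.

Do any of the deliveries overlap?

Yes

Sorted by start: R2, R1, R4, R5, R3, R6.
R1 starts before R2 ends → R2 and R1 overlap.
That's a conflict, so the schedule is not conflict-free.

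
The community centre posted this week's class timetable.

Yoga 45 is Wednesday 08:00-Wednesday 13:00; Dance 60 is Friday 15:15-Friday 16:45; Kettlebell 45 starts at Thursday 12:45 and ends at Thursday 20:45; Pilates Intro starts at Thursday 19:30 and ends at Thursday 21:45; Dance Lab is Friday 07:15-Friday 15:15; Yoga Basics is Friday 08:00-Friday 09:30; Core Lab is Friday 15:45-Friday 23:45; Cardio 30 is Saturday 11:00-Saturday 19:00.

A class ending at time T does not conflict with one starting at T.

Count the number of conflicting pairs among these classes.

3

Check each pair: they overlap iff neither finishes before the other starts.
Sorted by start: Yoga 45, Kettlebell 45, Pilates Intro, Dance Lab, Yoga Basics, Dance 60, Core Lab, Cardio 30.
Kettlebell 45 starts after Yoga 45 ends — done with Yoga 45.
Pilates Intro starts before Kettlebell 45 ends → Kettlebell 45 and Pilates Intro overlap.
Dance Lab starts after Kettlebell 45 ends — done with Kettlebell 45.
Dance Lab starts after Pilates Intro ends — done with Pilates Intro.
Yoga Basics starts before Dance Lab ends → Dance Lab and Yoga Basics overlap.
Dance 60 starts exactly when Dance Lab ends (back-to-back, no overlap) — done with Dance Lab.
Dance 60 starts after Yoga Basics ends — done with Yoga Basics.
Core Lab starts before Dance 60 ends → Dance 60 and Core Lab overlap.
Cardio 30 starts after Dance 60 ends.
Cardio 30 starts after Core Lab ends.
Overlapping pairs: Core Lab & Dance 60, Dance Lab & Yoga Basics, Kettlebell 45 & Pilates Intro — 3 in total.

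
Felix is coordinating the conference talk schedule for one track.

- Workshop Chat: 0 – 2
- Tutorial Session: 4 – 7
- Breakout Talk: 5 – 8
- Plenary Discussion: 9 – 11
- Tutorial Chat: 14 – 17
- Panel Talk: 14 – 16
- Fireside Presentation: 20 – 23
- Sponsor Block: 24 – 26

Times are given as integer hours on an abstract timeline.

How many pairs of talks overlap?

Sorted by start: Workshop Chat, Tutorial Session, Breakout Talk, Plenary Discussion, Tutorial Chat, Panel Talk, Fireside Presentation, Sponsor Block.
Tutorial Session starts after Workshop Chat ends, so Workshop Chat has no further overlaps.
Breakout Talk starts before Tutorial Session ends → Tutorial Session and Breakout Talk overlap.
Plenary Discussion starts after Tutorial Session ends, so Tutorial Session has no further overlaps.
Plenary Discussion starts after Breakout Talk ends, so Breakout Talk has no further overlaps.
Tutorial Chat starts after Plenary Discussion ends, so Plenary Discussion has no further overlaps.
Panel Talk starts before Tutorial Chat ends → Tutorial Chat and Panel Talk overlap.
Fireside Presentation starts after Tutorial Chat ends, so Tutorial Chat has no further overlaps.
Fireside Presentation starts after Panel Talk ends, so Panel Talk has no further overlaps.
Sponsor Block starts after Fireside Presentation ends.
Overlapping pairs: Breakout Talk & Tutorial Session, Panel Talk & Tutorial Chat — 2 in total.

2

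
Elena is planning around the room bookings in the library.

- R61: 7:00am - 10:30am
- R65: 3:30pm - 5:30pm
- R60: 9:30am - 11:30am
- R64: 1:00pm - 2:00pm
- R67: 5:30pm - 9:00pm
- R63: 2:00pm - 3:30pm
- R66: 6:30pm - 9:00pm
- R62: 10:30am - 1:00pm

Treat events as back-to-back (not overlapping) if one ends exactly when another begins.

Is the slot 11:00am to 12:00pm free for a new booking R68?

R61: ends 10:30am at or before R68 starts 11:00am → clear.
R60: starts 9:30am before R68 ends 12:00pm, and ends 11:30am after R68 starts 11:00am → overlap.
R62: starts 10:30am before R68 ends 12:00pm, and ends 1:00pm after R68 starts 11:00am → overlap.
R64: starts 1:00pm at or after R68 ends 12:00pm → clear.
R63: starts 2:00pm at or after R68 ends 12:00pm → clear.
R65: starts 3:30pm at or after R68 ends 12:00pm → clear.
R67: starts 5:30pm at or after R68 ends 12:00pm → clear.
R66: starts 6:30pm at or after R68 ends 12:00pm → clear.
R68 overlaps R60, R62.

No — it overlaps R60, R62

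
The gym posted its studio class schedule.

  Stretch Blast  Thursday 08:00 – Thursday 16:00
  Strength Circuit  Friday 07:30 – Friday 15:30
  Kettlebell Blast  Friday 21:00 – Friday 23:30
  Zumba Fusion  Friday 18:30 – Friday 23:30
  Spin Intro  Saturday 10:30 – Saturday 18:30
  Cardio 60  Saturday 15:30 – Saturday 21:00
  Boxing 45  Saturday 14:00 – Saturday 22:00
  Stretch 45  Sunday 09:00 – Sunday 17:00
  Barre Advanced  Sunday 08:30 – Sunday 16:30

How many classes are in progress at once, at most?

Walk through starts and ends in time order (an end at T is processed before a start at T):
Thursday 08:00 start Stretch Blast → 1
Thursday 16:00 end Stretch Blast → 0
Friday 07:30 start Strength Circuit → 1
Friday 15:30 end Strength Circuit → 0
Friday 18:30 start Zumba Fusion → 1
Friday 21:00 start Kettlebell Blast → 2
Friday 23:30 end Kettlebell Blast → 1
Friday 23:30 end Zumba Fusion → 0
Saturday 10:30 start Spin Intro → 1
Saturday 14:00 start Boxing 45 → 2
Saturday 15:30 start Cardio 60 → 3
Saturday 18:30 end Spin Intro → 2
Saturday 21:00 end Cardio 60 → 1
Saturday 22:00 end Boxing 45 → 0
Sunday 08:30 start Barre Advanced → 1
Sunday 09:00 start Stretch 45 → 2
Sunday 16:30 end Barre Advanced → 1
Sunday 17:00 end Stretch 45 → 0
Peak is 3, at Saturday 15:30 (Boxing 45, Cardio 60, Spin Intro).

3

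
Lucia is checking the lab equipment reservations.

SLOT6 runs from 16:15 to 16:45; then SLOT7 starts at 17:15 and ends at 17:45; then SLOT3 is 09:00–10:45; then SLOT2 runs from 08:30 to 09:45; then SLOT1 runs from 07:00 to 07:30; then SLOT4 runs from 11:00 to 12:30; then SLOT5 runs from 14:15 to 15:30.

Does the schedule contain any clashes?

Check each pair: they overlap iff neither finishes before the other starts.
Sorted by start: SLOT1, SLOT2, SLOT3, SLOT4, SLOT5, SLOT6, SLOT7.
SLOT2 starts after SLOT1 ends; SLOT1 is clear from here.
SLOT3 starts before SLOT2 ends → SLOT2 and SLOT3 overlap.
That's a conflict, so the schedule is not conflict-free.

Yes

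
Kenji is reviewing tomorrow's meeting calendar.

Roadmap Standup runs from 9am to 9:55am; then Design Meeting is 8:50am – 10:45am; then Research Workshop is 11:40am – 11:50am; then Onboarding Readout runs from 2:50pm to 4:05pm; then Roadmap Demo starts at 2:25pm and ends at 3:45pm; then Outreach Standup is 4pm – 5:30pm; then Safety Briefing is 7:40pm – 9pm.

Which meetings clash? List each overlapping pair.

Design Meeting & Roadmap Standup, Onboarding Readout & Outreach Standup, Onboarding Readout & Roadmap Demo

Sorted by start: Design Meeting, Roadmap Standup, Research Workshop, Roadmap Demo, Onboarding Readout, Outreach Standup, Safety Briefing.
Roadmap Standup starts before Design Meeting ends → Design Meeting and Roadmap Standup overlap.
Research Workshop starts after Design Meeting ends, so nothing later overlaps Design Meeting either.
Research Workshop starts after Roadmap Standup ends, so nothing later overlaps Roadmap Standup either.
Roadmap Demo starts after Research Workshop ends, so nothing later overlaps Research Workshop either.
Onboarding Readout starts before Roadmap Demo ends → Roadmap Demo and Onboarding Readout overlap.
Outreach Standup starts after Roadmap Demo ends, so nothing later overlaps Roadmap Demo either.
Outreach Standup starts before Onboarding Readout ends → Onboarding Readout and Outreach Standup overlap.
Safety Briefing starts after Onboarding Readout ends.
Safety Briefing starts after Outreach Standup ends.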